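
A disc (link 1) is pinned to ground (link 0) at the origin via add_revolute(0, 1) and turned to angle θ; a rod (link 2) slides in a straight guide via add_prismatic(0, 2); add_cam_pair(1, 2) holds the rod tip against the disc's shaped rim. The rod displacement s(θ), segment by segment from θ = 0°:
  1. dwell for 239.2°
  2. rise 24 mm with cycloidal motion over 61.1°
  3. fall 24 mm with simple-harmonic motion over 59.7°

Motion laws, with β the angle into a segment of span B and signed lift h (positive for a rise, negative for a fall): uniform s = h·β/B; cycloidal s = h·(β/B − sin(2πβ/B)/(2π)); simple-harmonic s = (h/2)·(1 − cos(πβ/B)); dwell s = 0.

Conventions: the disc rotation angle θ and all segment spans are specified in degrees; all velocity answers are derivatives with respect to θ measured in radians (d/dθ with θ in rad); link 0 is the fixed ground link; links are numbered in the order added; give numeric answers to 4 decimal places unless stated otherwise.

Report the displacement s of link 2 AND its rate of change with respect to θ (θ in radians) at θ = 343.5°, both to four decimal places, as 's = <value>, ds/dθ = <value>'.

segment 1 (0° to 239.2°, dwell): s unchanged at 0.0000
segment 2 (239.2° to 300.3°, cycloidal, h = 24) is passed completely: s = 0.0000 + (24) = 24.0000
θ = 343.5° falls in segment 3 (300.3° to 360°, simple-harmonic, h = -24): β = 343.5 − 300.3 = 43.2°, B = 59.7°; Δs = -24/2·(1 − cos(π·0.7236)) = -19.7537; s = 24.0000 − 19.7537 = 4.2463
velocity in seg [300.3°–360°] (simple-harmonic), θ in radians: β = 43.2° = 0.7540 rad, B = 59.7° = 1.0420 rad; ds/dθ = (πh/(2B)) sin(πβ/B) = (π·(-24)/(2·1.0420)) sin(π·0.7236) = -27.613929 mm/rad

s = 4.2463, ds/dθ = -27.6139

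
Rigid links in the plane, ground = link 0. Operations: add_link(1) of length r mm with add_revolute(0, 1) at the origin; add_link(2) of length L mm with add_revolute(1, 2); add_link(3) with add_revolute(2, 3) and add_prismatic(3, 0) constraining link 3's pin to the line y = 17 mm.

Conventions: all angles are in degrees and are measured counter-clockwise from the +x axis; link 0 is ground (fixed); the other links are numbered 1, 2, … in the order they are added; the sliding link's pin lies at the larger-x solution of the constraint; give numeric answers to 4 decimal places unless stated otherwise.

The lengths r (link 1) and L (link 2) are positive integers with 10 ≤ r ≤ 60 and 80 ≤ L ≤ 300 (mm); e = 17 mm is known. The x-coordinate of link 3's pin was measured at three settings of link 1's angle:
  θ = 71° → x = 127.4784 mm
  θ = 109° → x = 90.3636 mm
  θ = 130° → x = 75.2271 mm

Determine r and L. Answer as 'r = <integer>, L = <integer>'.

constraint per measurement: (x − r cos θ)² + (r sin θ − e)² = L²
subtracting the θ₁ and θ₂ equations cancels the r² and L² terms:
r = (x₁² − x₂²) / (2[(x₁cos θ₁ + e sin θ₁) − (x₂cos θ₂ + e sin θ₂)]) = 57.0000 → r = 57
L² = (x₁ − r cos θ₁)² + (r sin θ₁ − e)² = 13224.9960 → L = 115.0000 → L = 115
check at θ₃=130°: x = 75.2271 (printed 75.2271) ✓

r = 57, L = 115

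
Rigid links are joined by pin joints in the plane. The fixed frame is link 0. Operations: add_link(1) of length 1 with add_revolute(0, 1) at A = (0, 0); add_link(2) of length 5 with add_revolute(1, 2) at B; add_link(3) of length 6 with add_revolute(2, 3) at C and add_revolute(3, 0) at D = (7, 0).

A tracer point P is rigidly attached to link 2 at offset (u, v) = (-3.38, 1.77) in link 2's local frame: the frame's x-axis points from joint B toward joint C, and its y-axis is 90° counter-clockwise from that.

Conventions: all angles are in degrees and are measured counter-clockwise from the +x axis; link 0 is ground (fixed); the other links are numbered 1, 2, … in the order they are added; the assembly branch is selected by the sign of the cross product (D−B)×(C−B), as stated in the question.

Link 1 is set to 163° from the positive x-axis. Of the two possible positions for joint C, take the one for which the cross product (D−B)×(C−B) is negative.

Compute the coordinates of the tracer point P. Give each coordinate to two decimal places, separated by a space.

A=(0,0), D=(7.00,0)
B = A + 1.00·(cos163°, sin163°) = (-0.9563, 0.2924)
|BD| = 7.9617
circle(B,5.00) ∩ circle(D,6.00): a=3.2900, h=3.7651
  candidates: C₊=(2.4698,3.9341) cross=29.976; C₋=(2.1932,-3.5910) cross=-29.976
  branch - wants cross < 0 → take C=(2.1932,-3.5910) (cross=-29.976)
ex = (C−B)/|BC| = (0.6299,-0.7767); ey = (0.7767,0.6299)
P = B + -3.38·ex + 1.77·ey = (-1.7107,4.0325)

-1.71 4.03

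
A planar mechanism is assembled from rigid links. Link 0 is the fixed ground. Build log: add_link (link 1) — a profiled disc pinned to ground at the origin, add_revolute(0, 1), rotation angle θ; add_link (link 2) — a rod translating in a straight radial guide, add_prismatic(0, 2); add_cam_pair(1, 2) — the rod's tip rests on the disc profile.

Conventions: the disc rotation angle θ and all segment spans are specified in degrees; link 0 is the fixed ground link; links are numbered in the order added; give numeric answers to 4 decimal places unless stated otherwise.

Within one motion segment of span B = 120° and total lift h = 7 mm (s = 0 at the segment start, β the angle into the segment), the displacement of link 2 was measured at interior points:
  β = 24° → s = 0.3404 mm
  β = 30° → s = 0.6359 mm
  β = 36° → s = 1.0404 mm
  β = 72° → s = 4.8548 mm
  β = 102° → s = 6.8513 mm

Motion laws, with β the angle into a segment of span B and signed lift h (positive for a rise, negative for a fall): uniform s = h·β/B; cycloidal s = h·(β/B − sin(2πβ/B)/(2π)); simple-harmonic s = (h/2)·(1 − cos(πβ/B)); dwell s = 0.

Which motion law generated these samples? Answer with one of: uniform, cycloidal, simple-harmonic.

candidates at β/B = r: uniform s = h·r (linear in β); cycloidal s = h·(r − sin(2πr)/(2π)); simple-harmonic s = (h/2)(1 − cos(πr))
β=24°: printed 0.3404 | uniform 1.4000, cycloidal 0.3404, simple-harmonic 0.6684
β=30°: printed 0.6359 | uniform 1.7500, cycloidal 0.6359, simple-harmonic 1.0251
β=36°: printed 1.0404 | uniform 2.1000, cycloidal 1.0404, simple-harmonic 1.4428
β=72°: printed 4.8548 | uniform 4.2000, cycloidal 4.8548, simple-harmonic 4.5816
β=102°: printed 6.8513 | uniform 5.9500, cycloidal 6.8513, simple-harmonic 6.6185
only one law matches every sample → cycloidal

cycloidal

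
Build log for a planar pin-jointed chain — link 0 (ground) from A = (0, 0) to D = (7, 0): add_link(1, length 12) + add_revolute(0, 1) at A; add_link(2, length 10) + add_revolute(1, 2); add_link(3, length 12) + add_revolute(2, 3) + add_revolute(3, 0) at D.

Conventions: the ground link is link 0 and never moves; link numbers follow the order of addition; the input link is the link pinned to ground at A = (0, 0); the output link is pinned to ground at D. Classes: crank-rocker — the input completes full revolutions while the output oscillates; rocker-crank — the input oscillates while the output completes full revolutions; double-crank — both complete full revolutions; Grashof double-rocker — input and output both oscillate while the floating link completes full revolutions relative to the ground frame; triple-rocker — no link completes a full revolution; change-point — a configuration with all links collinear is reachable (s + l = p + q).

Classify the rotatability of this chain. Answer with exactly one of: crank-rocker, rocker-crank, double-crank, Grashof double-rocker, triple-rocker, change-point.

lengths: ground=7, input=12, coupler=10, output=12
sorted: s=7 (shortest), l=12 (longest), p+q=22
s + l = 19 vs p + q = 22
s + l < p + q (Grashof) with shortest = ground link → double-crank

double-crank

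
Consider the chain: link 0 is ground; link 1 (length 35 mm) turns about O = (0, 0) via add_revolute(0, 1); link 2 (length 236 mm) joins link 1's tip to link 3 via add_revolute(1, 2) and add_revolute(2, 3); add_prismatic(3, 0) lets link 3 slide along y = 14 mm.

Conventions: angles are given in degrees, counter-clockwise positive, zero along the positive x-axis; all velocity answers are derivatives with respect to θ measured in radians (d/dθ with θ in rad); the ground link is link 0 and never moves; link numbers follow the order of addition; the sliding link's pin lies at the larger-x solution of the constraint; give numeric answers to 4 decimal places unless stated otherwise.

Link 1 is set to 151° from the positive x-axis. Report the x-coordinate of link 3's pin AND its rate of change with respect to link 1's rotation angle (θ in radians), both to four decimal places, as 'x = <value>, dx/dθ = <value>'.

geometry: r = 35 mm, L = 236 mm, e = 14 mm
crank pin P = (r cos θ, r sin θ) = (-30.611690, 16.968337)
h = r sin θ − e = 16.968337 − 14 = 2.968337
x = r cos θ + √(L² − h²) = -30.611690 + 235.981332 = 205.369642
dx/dθ = −r sin θ − h·r cos θ/√(L² − h²) (θ in radians; h = 2.968337) = -16.583282

x = 205.3696, dx/dθ = -16.5833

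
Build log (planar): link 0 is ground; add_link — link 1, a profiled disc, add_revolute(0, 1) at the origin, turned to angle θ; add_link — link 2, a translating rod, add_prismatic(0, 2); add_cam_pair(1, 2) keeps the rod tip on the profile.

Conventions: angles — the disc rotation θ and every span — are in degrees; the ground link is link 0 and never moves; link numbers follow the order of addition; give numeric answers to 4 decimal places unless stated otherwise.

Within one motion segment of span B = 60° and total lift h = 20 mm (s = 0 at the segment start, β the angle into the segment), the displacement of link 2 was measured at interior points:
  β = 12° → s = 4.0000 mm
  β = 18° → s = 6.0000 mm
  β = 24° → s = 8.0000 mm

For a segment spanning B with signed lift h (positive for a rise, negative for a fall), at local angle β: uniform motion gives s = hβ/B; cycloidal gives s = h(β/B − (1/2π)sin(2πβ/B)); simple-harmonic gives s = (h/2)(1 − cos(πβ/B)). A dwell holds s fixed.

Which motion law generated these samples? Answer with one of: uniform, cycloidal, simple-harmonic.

candidates at β/B = r: uniform s = h·r (linear in β); cycloidal s = h·(r − sin(2πr)/(2π)); simple-harmonic s = (h/2)(1 − cos(πr))
β=12°: printed 4.0000 | uniform 4.0000, cycloidal 0.9727, simple-harmonic 1.9098
β=18°: printed 6.0000 | uniform 6.0000, cycloidal 2.9727, simple-harmonic 4.1221
β=24°: printed 8.0000 | uniform 8.0000, cycloidal 6.1290, simple-harmonic 6.9098
only one law matches every sample → uniform

uniform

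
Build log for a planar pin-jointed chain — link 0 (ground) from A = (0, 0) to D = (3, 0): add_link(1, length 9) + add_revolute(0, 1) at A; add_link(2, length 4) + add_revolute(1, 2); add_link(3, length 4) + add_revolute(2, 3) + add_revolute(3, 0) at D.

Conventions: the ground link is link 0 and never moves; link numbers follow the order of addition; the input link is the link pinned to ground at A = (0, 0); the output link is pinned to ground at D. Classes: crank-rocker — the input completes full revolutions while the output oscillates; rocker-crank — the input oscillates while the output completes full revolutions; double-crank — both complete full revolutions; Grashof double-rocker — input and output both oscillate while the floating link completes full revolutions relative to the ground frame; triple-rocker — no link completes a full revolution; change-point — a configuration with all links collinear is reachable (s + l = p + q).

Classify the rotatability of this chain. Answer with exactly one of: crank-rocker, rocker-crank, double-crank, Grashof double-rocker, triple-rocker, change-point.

lengths: ground=3, input=9, coupler=4, output=4
sorted: s=3 (shortest), l=9 (longest), p+q=8
s + l = 12 vs p + q = 8
s + l > p + q → non-Grashof → no link fully rotates → triple-rocker

triple-rocker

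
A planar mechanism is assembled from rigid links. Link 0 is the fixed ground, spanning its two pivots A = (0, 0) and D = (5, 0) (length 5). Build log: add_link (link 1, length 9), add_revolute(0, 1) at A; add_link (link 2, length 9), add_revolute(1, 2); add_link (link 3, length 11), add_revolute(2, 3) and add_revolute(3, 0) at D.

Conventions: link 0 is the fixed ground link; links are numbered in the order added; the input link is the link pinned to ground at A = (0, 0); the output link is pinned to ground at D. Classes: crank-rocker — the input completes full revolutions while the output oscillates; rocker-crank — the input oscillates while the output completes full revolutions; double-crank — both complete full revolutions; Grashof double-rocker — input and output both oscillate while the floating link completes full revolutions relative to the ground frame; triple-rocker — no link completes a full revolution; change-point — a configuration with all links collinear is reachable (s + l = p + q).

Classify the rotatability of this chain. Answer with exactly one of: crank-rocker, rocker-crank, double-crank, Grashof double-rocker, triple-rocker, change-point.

lengths: ground=5, input=9, coupler=9, output=11
sorted: s=5 (shortest), l=11 (longest), p+q=18
s + l = 16 vs p + q = 18
s + l < p + q (Grashof) with shortest = ground link → double-crank

double-crank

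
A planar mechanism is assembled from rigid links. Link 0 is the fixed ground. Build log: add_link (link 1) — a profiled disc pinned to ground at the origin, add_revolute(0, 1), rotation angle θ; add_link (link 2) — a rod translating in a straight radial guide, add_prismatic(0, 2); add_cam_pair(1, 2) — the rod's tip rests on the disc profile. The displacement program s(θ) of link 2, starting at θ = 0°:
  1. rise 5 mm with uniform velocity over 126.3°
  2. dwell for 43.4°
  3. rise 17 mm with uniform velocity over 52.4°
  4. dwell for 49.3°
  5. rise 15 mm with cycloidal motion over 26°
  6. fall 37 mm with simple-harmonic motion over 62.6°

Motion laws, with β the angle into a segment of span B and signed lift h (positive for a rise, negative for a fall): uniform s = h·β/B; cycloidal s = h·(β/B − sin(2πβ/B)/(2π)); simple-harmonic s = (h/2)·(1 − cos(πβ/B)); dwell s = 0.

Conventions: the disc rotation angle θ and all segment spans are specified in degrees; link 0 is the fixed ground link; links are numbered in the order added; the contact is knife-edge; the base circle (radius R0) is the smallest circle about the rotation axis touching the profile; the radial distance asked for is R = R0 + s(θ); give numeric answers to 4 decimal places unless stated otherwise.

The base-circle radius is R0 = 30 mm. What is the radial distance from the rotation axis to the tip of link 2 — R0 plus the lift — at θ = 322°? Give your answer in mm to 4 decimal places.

seg 1 [0°–126.3°] uniform, h=5: full span → s += 5 → s = 5.0000
seg 2 [126.3°–169.7°] dwell: s stays 5.0000
seg 3 [169.7°–222.1°] uniform, h=17: full span → s += 17 → s = 22.0000
seg 4 [222.1°–271.4°] dwell: s stays 22.0000
seg 5 [271.4°–297.4°] cycloidal, h=15: full span → s += 15 → s = 37.0000
seg 6 [297.4°–360°] simple-harmonic, h=-37: θ=322° here. β=24.6, B=62.6. -37/2·(1 − cos(π·0.3930)) = -12.3961 → s = 24.6039
R = R0 + s = 30 + 24.6039 = 54.6039

54.6039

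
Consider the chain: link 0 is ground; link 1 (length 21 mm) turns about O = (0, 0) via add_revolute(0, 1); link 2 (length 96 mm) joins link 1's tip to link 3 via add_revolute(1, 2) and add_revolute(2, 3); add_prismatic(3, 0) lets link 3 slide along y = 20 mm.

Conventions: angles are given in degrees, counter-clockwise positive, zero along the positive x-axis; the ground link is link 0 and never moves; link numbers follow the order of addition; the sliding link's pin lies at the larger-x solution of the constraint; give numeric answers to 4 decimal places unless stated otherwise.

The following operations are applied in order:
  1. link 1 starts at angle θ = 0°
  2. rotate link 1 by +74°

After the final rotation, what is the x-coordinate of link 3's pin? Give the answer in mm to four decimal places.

geometry: r = 21 mm, L = 96 mm, e = 20 mm; θ starts at 0°
rotate link 1 by +74°: θ ← 0° +74° = 74°
crank pin P = (r cos θ, r sin θ) = (5.788384, 20.186496)
h = r sin θ − e = 20.186496 − 20 = 0.186496
x = r cos θ + √(L² − h²) = 5.788384 + 95.999819 = 101.788203

101.7882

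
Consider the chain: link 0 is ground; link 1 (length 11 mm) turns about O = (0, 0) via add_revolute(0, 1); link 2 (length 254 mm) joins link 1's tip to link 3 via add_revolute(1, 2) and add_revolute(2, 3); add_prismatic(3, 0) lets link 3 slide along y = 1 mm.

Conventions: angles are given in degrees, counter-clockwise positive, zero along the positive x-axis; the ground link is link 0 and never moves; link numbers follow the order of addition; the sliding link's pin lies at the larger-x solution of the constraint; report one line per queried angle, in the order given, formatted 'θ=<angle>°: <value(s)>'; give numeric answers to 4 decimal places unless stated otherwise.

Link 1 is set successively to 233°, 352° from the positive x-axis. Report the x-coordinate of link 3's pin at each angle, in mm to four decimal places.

geometry: r = 11 mm, L = 254 mm, e = 1 mm
θ=233°: crank pin P = (r cos θ, r sin θ) = (-6.619965, -8.784991)
θ=233°: h = r sin θ − e = -8.784991 − 1 = -9.784991
θ=233°: x = r cos θ + √(L² − h²) = -6.619965 + 253.811454 = 247.191488
θ=352°: crank pin P = (r cos θ, r sin θ) = (10.892949, -1.530904)
θ=352°: h = r sin θ − e = -1.530904 − 1 = -2.530904
θ=352°: x = r cos θ + √(L² − h²) = 10.892949 + 253.987390 = 264.880339

θ=233°: 247.1915
θ=352°: 264.8803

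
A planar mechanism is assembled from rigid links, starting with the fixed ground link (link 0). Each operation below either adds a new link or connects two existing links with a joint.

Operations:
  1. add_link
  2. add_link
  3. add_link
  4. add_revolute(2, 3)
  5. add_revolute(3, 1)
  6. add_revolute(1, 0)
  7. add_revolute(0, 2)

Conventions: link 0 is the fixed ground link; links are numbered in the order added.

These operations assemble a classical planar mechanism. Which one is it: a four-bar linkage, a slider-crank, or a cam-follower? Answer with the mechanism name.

links: 4 (incl. ground); joints: 4 revolute, 0 prismatic, 0 higher (cam) pair, forming one closed loop
4 links in a single 4R loop → four-bar linkage

four-bar linkage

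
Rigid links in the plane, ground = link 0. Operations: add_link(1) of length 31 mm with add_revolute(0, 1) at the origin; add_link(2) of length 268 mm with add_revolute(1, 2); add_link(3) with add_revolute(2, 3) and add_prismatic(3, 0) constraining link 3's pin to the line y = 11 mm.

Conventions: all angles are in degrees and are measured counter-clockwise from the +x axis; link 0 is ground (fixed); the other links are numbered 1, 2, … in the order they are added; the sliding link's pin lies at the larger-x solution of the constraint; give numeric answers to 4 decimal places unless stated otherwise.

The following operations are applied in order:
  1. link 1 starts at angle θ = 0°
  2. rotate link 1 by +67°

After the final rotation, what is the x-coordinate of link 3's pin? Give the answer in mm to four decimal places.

geometry: r = 31 mm, L = 268 mm, e = 11 mm; θ starts at 0°
rotate link 1 by +67°: θ ← 0° +67° = 67°
crank pin P = (r cos θ, r sin θ) = (12.112665, 28.535650)
h = r sin θ − e = 28.535650 − 11 = 17.535650
x = r cos θ + √(L² − h²) = 12.112665 + 267.425692 = 279.538357

279.5384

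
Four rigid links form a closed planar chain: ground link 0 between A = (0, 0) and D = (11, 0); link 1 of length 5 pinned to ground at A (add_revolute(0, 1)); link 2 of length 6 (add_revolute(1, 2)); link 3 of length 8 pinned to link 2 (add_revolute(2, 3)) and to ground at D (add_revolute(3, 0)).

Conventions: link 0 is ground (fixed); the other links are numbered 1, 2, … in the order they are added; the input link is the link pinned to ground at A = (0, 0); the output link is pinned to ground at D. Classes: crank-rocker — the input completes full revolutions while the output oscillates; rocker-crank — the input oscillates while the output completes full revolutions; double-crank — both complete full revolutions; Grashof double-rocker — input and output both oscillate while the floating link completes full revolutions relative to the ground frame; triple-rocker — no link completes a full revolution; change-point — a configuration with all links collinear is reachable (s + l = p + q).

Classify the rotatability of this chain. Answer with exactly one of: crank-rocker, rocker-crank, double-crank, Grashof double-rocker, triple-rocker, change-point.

lengths: ground=11, input=5, coupler=6, output=8
sorted: s=5 (shortest), l=11 (longest), p+q=14
s + l = 16 vs p + q = 14
s + l > p + q → non-Grashof → no link fully rotates → triple-rocker

triple-rocker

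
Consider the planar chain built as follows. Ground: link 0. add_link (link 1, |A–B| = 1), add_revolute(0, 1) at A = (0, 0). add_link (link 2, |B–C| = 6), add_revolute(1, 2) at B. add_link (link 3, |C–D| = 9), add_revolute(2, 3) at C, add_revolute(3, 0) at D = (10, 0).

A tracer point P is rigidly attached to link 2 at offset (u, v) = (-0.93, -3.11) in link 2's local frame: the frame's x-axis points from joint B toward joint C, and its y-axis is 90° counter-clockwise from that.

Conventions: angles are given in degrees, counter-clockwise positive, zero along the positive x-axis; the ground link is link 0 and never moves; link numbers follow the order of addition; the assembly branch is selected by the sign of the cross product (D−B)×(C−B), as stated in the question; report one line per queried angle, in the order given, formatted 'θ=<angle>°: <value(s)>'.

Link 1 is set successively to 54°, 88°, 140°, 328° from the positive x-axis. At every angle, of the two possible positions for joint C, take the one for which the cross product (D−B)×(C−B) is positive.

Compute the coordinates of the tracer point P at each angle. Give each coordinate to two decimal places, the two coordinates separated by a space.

A=(0,0), D=(10.00,0)
θ=54°: B = A + 1.00·(cos54°, sin54°) = (0.5878, 0.8090)
θ=54°: |BD| = 9.4469
θ=54°: circle(B,6.00) ∩ circle(D,9.00): a=2.3417, h=5.5242
θ=54°:   candidates: C₊=(3.3940,6.1123) cross=52.186; C₋=(2.4478,-4.8954) cross=-52.186
θ=54°:   branch + wants cross > 0 → take C=(3.3940,6.1123) (cross=52.186)
θ=54°: ex = (C−B)/|BC| = (0.4677,0.8839); ey = (-0.8839,0.4677)
θ=54°: P = B + -0.93·ex + -3.11·ey = (2.9017,-1.4675)
θ=88°: B = A + 1.00·(cos88°, sin88°) = (0.0349, 0.9994)
θ=88°: |BD| = 10.0151
θ=88°: circle(B,6.00) ∩ circle(D,9.00): a=2.7609, h=5.3270
θ=88°:   candidates: C₊=(3.3136,6.0243) cross=53.351; C₋=(2.2505,-4.5766) cross=-53.351
θ=88°:   branch + wants cross > 0 → take C=(3.3136,6.0243) (cross=53.351)
θ=88°: ex = (C−B)/|BC| = (0.5465,0.8375); ey = (-0.8375,0.5465)
θ=88°: P = B + -0.93·ex + -3.11·ey = (2.1313,-1.4789)
θ=140°: B = A + 1.00·(cos140°, sin140°) = (-0.7660, 0.6428)
θ=140°: |BD| = 10.7852
θ=140°: circle(B,6.00) ∩ circle(D,9.00): a=3.3064, h=5.0068
θ=140°:   candidates: C₊=(2.8329,5.4436) cross=53.999; C₋=(2.2361,-4.5521) cross=-53.999
θ=140°:   branch + wants cross > 0 → take C=(2.8329,5.4436) (cross=53.999)
θ=140°: ex = (C−B)/|BC| = (0.5998,0.8001); ey = (-0.8001,0.5998)
θ=140°: P = B + -0.93·ex + -3.11·ey = (1.1645,-1.9668)
θ=328°: B = A + 1.00·(cos328°, sin328°) = (0.8480, -0.5299)
θ=328°: |BD| = 9.1673
θ=328°: circle(B,6.00) ∩ circle(D,9.00): a=2.1293, h=5.6095
θ=328°:   candidates: C₊=(2.6495,5.1933) cross=51.424; C₋=(3.2980,-6.0069) cross=-51.424
θ=328°:   branch + wants cross > 0 → take C=(2.6495,5.1933) (cross=51.424)
θ=328°: ex = (C−B)/|BC| = (0.3002,0.9539); ey = (-0.9539,0.3002)
θ=328°: P = B + -0.93·ex + -3.11·ey = (3.5353,-2.3508)

θ=54°: 2.90 -1.47
θ=88°: 2.13 -1.48
θ=140°: 1.16 -1.97
θ=328°: 3.54 -2.35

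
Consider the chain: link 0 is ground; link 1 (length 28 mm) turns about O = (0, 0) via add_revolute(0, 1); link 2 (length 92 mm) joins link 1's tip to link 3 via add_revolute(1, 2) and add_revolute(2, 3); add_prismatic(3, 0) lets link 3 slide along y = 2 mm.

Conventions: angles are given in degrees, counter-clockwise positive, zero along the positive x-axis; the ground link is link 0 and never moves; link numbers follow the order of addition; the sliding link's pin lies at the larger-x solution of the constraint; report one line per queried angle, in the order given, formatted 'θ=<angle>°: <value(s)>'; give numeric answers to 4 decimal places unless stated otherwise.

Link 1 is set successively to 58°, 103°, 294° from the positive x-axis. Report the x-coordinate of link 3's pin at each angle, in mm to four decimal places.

geometry: r = 28 mm, L = 92 mm, e = 2 mm
θ=58°: crank pin P = (r cos θ, r sin θ) = (14.837739, 23.745347)
θ=58°: h = r sin θ − e = 23.745347 − 2 = 21.745347
θ=58°: x = r cos θ + √(L² − h²) = 14.837739 + 89.393176 = 104.230915
θ=103°: crank pin P = (r cos θ, r sin θ) = (-6.298630, 27.282362)
θ=103°: h = r sin θ − e = 27.282362 − 2 = 25.282362
θ=103°: x = r cos θ + √(L² − h²) = -6.298630 + 88.457912 = 82.159282
θ=294°: crank pin P = (r cos θ, r sin θ) = (11.388626, -25.579273)
θ=294°: h = r sin θ − e = -25.579273 − 2 = -27.579273
θ=294°: x = r cos θ + √(L² − h²) = 11.388626 + 87.768922 = 99.157548

θ=58°: 104.2309
θ=103°: 82.1593
θ=294°: 99.1575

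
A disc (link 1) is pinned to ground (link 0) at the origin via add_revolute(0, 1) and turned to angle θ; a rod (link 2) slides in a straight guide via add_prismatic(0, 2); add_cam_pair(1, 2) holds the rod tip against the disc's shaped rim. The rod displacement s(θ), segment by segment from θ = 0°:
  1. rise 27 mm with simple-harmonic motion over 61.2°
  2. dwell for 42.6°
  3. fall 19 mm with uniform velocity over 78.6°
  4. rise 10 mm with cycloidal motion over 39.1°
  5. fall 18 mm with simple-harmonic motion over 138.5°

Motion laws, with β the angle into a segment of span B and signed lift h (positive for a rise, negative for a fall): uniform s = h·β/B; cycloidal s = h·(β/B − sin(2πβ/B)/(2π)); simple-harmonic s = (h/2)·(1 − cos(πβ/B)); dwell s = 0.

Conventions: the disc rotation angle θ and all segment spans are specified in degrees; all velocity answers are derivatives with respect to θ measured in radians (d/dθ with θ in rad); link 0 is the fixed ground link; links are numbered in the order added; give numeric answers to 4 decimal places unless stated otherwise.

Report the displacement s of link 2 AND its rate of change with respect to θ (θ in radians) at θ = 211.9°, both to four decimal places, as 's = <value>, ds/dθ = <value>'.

segment 1 (0° to 61.2°, simple-harmonic, h = 27) is passed completely: s = 0.0000 + (27) = 27.0000
segment 2 (61.2° to 103.8°, dwell): s unchanged at 27.0000
segment 3 (103.8° to 182.4°, uniform, h = -19) is passed completely: s = 27.0000 + (-19) = 8.0000
θ = 211.9° falls in segment 4 (182.4° to 221.5°, cycloidal, h = 10): β = 211.9 − 182.4 = 29.5°, B = 39.1°; Δs = 10·(0.7545 − sin(2π·0.7545)/(2π)) = 9.1357; s = 8.0000 + 9.1357 = 17.1357
velocity in seg [182.4°–221.5°] (cycloidal), θ in radians: β = 29.5° = 0.5149 rad, B = 39.1° = 0.6824 rad; ds/dθ = (h/B)(1 − cos(2πβ/B)) = (10/0.6824)(1 − cos(2π·0.7545)) = 14.241621 mm/rad

s = 17.1357, ds/dθ = 14.2416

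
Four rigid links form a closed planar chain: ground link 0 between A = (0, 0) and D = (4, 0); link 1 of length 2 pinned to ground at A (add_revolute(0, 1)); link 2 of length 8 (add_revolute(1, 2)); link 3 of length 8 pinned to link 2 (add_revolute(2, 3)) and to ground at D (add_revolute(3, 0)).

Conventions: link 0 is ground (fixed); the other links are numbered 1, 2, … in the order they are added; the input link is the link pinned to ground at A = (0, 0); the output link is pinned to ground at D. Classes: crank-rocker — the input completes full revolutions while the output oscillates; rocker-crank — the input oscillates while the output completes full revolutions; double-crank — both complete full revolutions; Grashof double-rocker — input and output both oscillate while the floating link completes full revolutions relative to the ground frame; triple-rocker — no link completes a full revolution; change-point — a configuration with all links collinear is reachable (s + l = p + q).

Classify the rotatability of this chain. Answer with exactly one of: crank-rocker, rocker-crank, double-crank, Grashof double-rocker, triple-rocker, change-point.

lengths: ground=4, input=2, coupler=8, output=8
sorted: s=2 (shortest), l=8 (longest), p+q=12
s + l = 10 vs p + q = 12
s + l < p + q (Grashof) with shortest = input link → crank-rocker

crank-rocker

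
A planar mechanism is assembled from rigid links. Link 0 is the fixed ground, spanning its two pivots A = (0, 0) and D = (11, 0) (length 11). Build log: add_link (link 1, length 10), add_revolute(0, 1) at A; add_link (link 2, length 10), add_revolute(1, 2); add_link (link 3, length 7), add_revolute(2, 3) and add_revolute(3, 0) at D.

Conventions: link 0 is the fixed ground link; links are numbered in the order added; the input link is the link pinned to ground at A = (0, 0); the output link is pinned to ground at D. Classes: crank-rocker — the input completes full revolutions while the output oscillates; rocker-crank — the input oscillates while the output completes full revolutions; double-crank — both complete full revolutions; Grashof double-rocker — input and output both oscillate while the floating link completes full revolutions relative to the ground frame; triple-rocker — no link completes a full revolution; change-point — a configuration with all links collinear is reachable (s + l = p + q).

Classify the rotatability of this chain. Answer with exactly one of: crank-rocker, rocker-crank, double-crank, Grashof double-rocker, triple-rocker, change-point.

lengths: ground=11, input=10, coupler=10, output=7
sorted: s=7 (shortest), l=11 (longest), p+q=20
s + l = 18 vs p + q = 20
s + l < p + q (Grashof) with shortest = output link → rocker-crank

rocker-crank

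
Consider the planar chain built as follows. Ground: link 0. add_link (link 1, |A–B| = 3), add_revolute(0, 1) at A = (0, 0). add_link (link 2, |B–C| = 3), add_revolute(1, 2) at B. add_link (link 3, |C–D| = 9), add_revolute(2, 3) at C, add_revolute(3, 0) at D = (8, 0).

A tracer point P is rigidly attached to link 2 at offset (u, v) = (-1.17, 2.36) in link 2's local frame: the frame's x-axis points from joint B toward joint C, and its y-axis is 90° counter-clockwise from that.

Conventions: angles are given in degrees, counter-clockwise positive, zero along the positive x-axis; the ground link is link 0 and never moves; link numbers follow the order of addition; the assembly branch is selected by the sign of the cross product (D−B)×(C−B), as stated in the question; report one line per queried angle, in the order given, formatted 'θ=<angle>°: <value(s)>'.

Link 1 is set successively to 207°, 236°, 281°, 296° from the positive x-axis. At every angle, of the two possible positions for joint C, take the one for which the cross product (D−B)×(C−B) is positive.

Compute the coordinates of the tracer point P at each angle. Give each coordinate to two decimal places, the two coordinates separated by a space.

A=(0,0), D=(8.00,0)
θ=207°: B = A + 3.00·(cos207°, sin207°) = (-2.6730, -1.3620)
θ=207°: |BD| = 10.7596
θ=207°: circle(B,3.00) ∩ circle(D,9.00): a=2.0339, h=2.2053
θ=207°:   candidates: C₊=(-0.9346,1.0830) cross=23.728; C₋=(-0.3763,-3.2920) cross=-23.728
θ=207°:   branch + wants cross > 0 → take C=(-0.9346,1.0830) (cross=23.728)
θ=207°: ex = (C−B)/|BC| = (0.5795,0.8150); ey = (-0.8150,0.5795)
θ=207°: P = B + -1.17·ex + 2.36·ey = (-5.2744,-0.9480)
θ=236°: B = A + 3.00·(cos236°, sin236°) = (-1.6776, -2.4871)
θ=236°: |BD| = 9.9921
θ=236°: circle(B,3.00) ∩ circle(D,9.00): a=1.3932, h=2.6569
θ=236°:   candidates: C₊=(-0.9896,0.4329) cross=26.548; C₋=(0.3331,-4.7136) cross=-26.548
θ=236°:   branch + wants cross > 0 → take C=(-0.9896,0.4329) (cross=26.548)
θ=236°: ex = (C−B)/|BC| = (0.2293,0.9733); ey = (-0.9733,0.2293)
θ=236°: P = B + -1.17·ex + 2.36·ey = (-4.2430,-3.0847)
θ=281°: B = A + 3.00·(cos281°, sin281°) = (0.5724, -2.9449)
θ=281°: |BD| = 7.9901
θ=281°: circle(B,3.00) ∩ circle(D,9.00): a=-0.5106, h=2.9562
θ=281°:   candidates: C₊=(-0.9918,-0.3849) cross=23.621; C₋=(1.1874,-5.8812) cross=-23.621
θ=281°:   branch + wants cross > 0 → take C=(-0.9918,-0.3849) (cross=23.621)
θ=281°: ex = (C−B)/|BC| = (-0.5214,0.8533); ey = (-0.8533,-0.5214)
θ=281°: P = B + -1.17·ex + 2.36·ey = (-0.8314,-5.1738)
θ=296°: B = A + 3.00·(cos296°, sin296°) = (1.3151, -2.6964)
θ=296°: |BD| = 7.2082
θ=296°: circle(B,3.00) ∩ circle(D,9.00): a=-1.3902, h=2.6584
θ=296°:   candidates: C₊=(-0.9686,-0.7510) cross=19.163; C₋=(1.0203,-5.6819) cross=-19.163
θ=296°:   branch + wants cross > 0 → take C=(-0.9686,-0.7510) (cross=19.163)
θ=296°: ex = (C−B)/|BC| = (-0.7612,0.6485); ey = (-0.6485,-0.7612)
θ=296°: P = B + -1.17·ex + 2.36·ey = (0.6754,-5.2516)

θ=207°: -5.27 -0.95
θ=236°: -4.24 -3.08
θ=281°: -0.83 -5.17
θ=296°: 0.68 -5.25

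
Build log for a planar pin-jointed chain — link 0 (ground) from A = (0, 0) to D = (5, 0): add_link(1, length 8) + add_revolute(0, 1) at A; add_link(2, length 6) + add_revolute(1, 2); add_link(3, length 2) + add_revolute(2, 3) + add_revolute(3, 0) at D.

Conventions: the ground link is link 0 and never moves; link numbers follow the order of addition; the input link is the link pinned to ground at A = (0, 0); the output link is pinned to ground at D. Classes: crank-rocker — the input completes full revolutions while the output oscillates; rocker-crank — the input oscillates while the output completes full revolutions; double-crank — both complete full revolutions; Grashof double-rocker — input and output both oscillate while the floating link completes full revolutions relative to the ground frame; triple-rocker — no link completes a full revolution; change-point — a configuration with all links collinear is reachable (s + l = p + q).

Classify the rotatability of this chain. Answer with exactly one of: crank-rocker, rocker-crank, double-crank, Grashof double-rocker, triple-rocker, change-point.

lengths: ground=5, input=8, coupler=6, output=2
sorted: s=2 (shortest), l=8 (longest), p+q=11
s + l = 10 vs p + q = 11
s + l < p + q (Grashof) with shortest = output link → rocker-crank

rocker-crank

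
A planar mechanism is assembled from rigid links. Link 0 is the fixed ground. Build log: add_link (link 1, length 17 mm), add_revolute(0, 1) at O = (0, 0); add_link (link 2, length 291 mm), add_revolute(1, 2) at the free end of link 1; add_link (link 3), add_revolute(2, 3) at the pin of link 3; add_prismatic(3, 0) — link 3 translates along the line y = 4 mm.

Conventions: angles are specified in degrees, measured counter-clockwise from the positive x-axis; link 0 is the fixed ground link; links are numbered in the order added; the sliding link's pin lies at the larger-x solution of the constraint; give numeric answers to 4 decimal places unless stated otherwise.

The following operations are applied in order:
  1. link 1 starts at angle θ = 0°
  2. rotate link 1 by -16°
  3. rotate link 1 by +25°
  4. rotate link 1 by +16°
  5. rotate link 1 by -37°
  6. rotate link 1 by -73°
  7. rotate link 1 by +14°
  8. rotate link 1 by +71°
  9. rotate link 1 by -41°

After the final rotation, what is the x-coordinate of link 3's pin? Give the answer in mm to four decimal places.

geometry: r = 17 mm, L = 291 mm, e = 4 mm; θ starts at 0°
rotate link 1 by -16°: θ ← 0° -16° = -16°
rotate link 1 by +25°: θ ← -16° +25° = 9°
rotate link 1 by +16°: θ ← 9° +16° = 25°
rotate link 1 by -37°: θ ← 25° -37° = -12°
rotate link 1 by -73°: θ ← -12° -73° = -85°
rotate link 1 by +14°: θ ← -85° +14° = -71°
rotate link 1 by +71°: θ ← -71° +71° = 0°
rotate link 1 by -41°: θ ← 0° -41° = -41°
crank pin P = (r cos θ, r sin θ) = (12.830063, -11.153003)
h = r sin θ − e = -11.153003 − 4 = -15.153003
x = r cos θ + √(L² − h²) = 12.830063 + 290.605207 = 303.435270

303.4353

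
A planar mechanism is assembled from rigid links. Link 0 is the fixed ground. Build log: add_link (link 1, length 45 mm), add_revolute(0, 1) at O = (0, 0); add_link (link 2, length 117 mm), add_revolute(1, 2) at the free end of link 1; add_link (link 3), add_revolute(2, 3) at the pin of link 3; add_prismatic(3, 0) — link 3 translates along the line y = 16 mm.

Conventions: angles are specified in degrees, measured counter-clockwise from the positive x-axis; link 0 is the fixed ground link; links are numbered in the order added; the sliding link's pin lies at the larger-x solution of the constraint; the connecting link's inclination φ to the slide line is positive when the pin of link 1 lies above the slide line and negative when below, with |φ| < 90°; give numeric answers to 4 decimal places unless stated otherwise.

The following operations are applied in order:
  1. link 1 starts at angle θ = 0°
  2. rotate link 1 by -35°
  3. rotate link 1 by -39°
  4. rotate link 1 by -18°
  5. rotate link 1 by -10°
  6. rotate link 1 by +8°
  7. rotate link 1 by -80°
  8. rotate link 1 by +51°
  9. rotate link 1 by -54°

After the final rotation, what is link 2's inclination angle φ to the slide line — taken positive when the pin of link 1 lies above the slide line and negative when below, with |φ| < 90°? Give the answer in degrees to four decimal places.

geometry: r = 45 mm, L = 117 mm, e = 16 mm; θ starts at 0°
rotate link 1 by -35°: θ ← 0° -35° = -35°
rotate link 1 by -39°: θ ← -35° -39° = -74°
rotate link 1 by -18°: θ ← -74° -18° = -92°
rotate link 1 by -10°: θ ← -92° -10° = -102°
rotate link 1 by +8°: θ ← -102° +8° = -94°
rotate link 1 by -80°: θ ← -94° -80° = -174°
rotate link 1 by +51°: θ ← -174° +51° = -123°
rotate link 1 by -54°: θ ← -123° -54° = -177°
h = r sin θ − e = -2.355118 − 16 = -18.355118
sin φ = h / L = -18.355118 / 117 = -0.15688135
φ = arcsin(-0.15688135) = -9.025925°

-9.0259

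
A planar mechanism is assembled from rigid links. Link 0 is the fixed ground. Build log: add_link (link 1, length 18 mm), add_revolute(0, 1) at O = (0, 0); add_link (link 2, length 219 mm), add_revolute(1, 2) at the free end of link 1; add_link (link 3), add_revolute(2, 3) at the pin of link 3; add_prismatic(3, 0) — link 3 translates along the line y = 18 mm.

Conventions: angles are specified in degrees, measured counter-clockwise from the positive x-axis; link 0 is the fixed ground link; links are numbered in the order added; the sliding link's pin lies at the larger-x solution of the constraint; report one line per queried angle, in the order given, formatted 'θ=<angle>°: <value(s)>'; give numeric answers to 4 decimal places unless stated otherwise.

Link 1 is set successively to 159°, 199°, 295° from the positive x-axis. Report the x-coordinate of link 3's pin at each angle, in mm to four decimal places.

geometry: r = 18 mm, L = 219 mm, e = 18 mm
θ=159°: crank pin P = (r cos θ, r sin θ) = (-16.804448, 6.450623)
θ=159°: h = r sin θ − e = 6.450623 − 18 = -11.549377
θ=159°: x = r cos θ + √(L² − h²) = -16.804448 + 218.695249 = 201.890801
θ=199°: crank pin P = (r cos θ, r sin θ) = (-17.019334, -5.860227)
θ=199°: h = r sin θ − e = -5.860227 − 18 = -23.860227
θ=199°: x = r cos θ + √(L² − h²) = -17.019334 + 217.696324 = 200.676990
θ=295°: crank pin P = (r cos θ, r sin θ) = (7.607129, -16.313540)
θ=295°: h = r sin θ − e = -16.313540 − 18 = -34.313540
θ=295°: x = r cos θ + √(L² − h²) = 7.607129 + 216.295125 = 223.902253

θ=159°: 201.8908
θ=199°: 200.6770
θ=295°: 223.9023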